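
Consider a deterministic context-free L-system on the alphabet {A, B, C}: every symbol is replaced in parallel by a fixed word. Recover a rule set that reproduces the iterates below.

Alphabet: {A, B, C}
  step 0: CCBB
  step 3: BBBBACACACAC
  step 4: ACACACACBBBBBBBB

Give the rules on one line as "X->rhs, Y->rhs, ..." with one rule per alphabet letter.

A->B, B->AC, C->B

  step 3 ⇒ step 4: BBBBACACACAC ⇒ AC·AC·AC·AC·B·B·B·B·B·B·B·B
    A ↦ B
    B ↦ AC
    C ↦ B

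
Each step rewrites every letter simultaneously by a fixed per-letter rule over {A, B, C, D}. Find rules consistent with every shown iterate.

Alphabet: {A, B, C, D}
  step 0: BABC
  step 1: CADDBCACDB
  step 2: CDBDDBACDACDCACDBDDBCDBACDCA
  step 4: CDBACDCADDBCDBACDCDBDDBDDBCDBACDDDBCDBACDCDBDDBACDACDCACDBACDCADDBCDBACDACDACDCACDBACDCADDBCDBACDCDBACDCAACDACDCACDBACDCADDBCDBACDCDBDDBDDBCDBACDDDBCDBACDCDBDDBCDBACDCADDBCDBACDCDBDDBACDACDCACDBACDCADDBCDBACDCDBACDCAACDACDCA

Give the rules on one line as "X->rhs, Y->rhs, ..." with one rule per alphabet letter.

  step 1 ⇒ step 2: CADDBCACDB ⇒ CDB·DDB·ACD·ACD·CA·CDB·DDB·CDB·ACD·CA
    A ↦ DDB
    B ↦ CA
    C ↦ CDB
    D ↦ ACD

A->DDB, B->CA, C->CDB, D->ACD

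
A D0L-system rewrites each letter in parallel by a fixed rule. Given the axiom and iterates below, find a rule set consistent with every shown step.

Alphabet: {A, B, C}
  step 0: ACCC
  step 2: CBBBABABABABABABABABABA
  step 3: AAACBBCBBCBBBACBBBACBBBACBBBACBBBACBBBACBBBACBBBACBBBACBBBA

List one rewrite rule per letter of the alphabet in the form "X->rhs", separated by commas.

  step 2 ⇒ step 3: CBBBABABABABABABABABABA ⇒ AAA·CBB·CBB·CBB·BA·CBB·BA·CBB·BA·CBB·BA·CBB·BA·CBB·BA·CBB·BA·CBB·BA·CBB·BA·CBB·BA
    A ↦ BA
    B ↦ CBB
    C ↦ AAA

A->BA, B->CBB, C->AAA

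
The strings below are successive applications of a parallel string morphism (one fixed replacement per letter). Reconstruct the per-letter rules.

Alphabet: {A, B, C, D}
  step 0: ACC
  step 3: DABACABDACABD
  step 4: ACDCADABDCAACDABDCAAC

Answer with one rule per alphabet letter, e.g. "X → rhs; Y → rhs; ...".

  step 3 ⇒ step 4: DABACABDACABD ⇒ AC·D·CA·D·AB·D·CA·AC·D·AB·D·CA·AC
    A ↦ D
    B ↦ CA
    C ↦ AB
    D ↦ AC

A->D, B->CA, C->AB, D->AC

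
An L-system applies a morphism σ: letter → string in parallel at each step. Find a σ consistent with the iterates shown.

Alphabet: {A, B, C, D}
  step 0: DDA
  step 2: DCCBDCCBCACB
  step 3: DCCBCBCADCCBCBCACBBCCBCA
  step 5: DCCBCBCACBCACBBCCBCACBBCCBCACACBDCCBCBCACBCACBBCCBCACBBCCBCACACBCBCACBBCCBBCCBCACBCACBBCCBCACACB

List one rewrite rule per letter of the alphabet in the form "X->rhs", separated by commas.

A->BC, B->CA, C->CB, D->DC

  step 2 ⇒ step 3: DCCBDCCBCACB ⇒ DC·CB·CB·CA·DC·CB·CB·CA·CB·BC·CB·CA
    A ↦ BC
    B ↦ CA
    C ↦ CB
    D ↦ DC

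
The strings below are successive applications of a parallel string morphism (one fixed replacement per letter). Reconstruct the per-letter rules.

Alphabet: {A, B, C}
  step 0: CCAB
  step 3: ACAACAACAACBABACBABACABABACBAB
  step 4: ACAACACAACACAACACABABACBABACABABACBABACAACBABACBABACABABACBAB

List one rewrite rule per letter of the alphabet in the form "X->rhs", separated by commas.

  step 3 ⇒ step 4: ACAACAACAACBABACBABACABABACBAB ⇒ AC·A·AC·AC·A·AC·AC·A·AC·AC·A·BAB·AC·BAB·AC·A·BAB·AC·BAB·AC·A·AC·BAB·AC·BAB·AC·A·BAB·AC·BAB
    A ↦ AC
    B ↦ BAB
    C ↦ A

A->AC, B->BAB, C->A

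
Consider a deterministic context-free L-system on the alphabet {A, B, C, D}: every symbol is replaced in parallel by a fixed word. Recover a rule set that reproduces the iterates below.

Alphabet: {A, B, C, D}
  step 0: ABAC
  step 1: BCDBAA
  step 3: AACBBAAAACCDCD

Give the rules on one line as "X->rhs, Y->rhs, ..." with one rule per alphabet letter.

  step 0 ⇒ step 1: ABAC ⇒ B·CD·B·AA
    A ↦ B
    B ↦ CD
    C ↦ AA
    D ↦ C  (constrained at step 1)

A->B, B->CD, C->AA, D->C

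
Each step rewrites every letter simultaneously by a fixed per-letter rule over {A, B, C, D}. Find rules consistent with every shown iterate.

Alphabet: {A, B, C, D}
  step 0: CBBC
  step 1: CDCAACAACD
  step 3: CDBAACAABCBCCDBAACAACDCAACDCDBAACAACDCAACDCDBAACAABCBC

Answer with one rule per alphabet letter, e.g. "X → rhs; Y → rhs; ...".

A->BC, B->CAA, C->CD, D->BAA

  step 0 ⇒ step 1: CBBC ⇒ CD·CAA·CAA·CD
    B ↦ CAA
    C ↦ CD
    A ↦ BC  (constrained at step 1)
    D ↦ BAA  (constrained at step 1)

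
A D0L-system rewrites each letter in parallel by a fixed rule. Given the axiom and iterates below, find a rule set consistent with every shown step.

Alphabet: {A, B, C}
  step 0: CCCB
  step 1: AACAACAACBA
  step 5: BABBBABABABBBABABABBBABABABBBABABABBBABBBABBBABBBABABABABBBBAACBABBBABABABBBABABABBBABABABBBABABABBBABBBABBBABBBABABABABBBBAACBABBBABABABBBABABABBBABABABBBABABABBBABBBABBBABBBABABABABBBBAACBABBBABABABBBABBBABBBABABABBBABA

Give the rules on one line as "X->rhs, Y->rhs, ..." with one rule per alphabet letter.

A->BB, B->BA, C->AAC

  step 0 ⇒ step 1: CCCB ⇒ AAC·AAC·AAC·BA
    B ↦ BA
    C ↦ AAC
    A ↦ BB  (constrained at step 1)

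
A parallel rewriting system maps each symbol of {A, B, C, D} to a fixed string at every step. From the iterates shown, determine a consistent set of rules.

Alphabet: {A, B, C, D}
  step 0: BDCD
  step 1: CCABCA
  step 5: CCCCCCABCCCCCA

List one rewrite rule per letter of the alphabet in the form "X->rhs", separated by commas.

A->BD, B->C, C->B, D->CA

  step 0 ⇒ step 1: BDCD ⇒ C·CA·B·CA
    B ↦ C
    C ↦ B
    D ↦ CA
    A ↦ BD  (constrained at step 1)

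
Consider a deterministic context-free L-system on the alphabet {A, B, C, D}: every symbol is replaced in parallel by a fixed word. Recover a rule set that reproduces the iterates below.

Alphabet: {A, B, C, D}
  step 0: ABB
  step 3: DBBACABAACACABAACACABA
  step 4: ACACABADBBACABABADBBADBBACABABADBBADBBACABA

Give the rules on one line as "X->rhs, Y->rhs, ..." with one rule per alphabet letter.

  step 3 ⇒ step 4: DBBACABAACACABAACACABA ⇒ A·CA·CA·BA·DB·BA·CA·BA·BA·DB·BA·DB·BA·CA·BA·BA·DB·BA·DB·BA·CA·BA
    A ↦ BA
    B ↦ CA
    C ↦ DB
    D ↦ A

A->BA, B->CA, C->DB, D->A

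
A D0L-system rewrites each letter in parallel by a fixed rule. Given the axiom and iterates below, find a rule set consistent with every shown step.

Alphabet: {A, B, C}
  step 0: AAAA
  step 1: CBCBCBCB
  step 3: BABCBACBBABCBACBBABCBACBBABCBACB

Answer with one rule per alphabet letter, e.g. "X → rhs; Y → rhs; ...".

A->CB, B->BA, C->BC

  step 0 ⇒ step 1: AAAA ⇒ CB·CB·CB·CB
    A ↦ CB
    B ↦ BA  (constrained at step 1)
    C ↦ BC  (constrained at step 1)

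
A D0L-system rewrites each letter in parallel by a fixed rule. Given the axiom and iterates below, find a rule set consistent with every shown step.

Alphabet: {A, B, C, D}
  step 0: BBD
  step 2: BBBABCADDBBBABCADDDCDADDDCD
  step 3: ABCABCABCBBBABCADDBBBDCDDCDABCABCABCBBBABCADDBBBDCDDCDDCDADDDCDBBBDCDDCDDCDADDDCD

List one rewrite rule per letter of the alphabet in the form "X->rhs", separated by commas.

  step 2 ⇒ step 3: BBBABCADDBBBABCADDDCDADDDCD ⇒ ABC·ABC·ABC·BBB·ABC·ADD·BBB·DCD·DCD·ABC·ABC·ABC·BBB·ABC·ADD·BBB·DCD·DCD·DCD·ADD·DCD·BBB·DCD·DCD·DCD·ADD·DCD
    A ↦ BBB
    B ↦ ABC
    C ↦ ADD
    D ↦ DCD

A->BBB, B->ABC, C->ADD, D->DCD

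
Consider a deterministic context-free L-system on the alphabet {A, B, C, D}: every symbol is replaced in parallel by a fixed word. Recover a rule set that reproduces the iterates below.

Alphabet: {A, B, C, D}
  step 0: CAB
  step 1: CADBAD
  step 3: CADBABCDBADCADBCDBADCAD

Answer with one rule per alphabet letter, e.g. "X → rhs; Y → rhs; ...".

A->BA, B->D, C->CAD, D->BC

  step 0 ⇒ step 1: CAB ⇒ CAD·BA·D
    A ↦ BA
    B ↦ D
    C ↦ CAD
    D ↦ BC  (constrained at step 1)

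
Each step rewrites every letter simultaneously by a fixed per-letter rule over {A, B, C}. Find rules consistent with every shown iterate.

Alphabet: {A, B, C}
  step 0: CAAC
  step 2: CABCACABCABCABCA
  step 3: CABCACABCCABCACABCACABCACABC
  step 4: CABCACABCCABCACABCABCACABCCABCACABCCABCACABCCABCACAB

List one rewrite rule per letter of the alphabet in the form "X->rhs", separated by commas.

  step 3 ⇒ step 4: CABCACABCCABCACABCACABCACABC ⇒ CAB·C·A·CAB·C·CAB·C·A·CAB·CAB·C·A·CAB·C·CAB·C·A·CAB·C·CAB·C·A·CAB·C·CAB·C·A·CAB
    A ↦ C
    B ↦ A
    C ↦ CAB

A->C, B->A, C->CAB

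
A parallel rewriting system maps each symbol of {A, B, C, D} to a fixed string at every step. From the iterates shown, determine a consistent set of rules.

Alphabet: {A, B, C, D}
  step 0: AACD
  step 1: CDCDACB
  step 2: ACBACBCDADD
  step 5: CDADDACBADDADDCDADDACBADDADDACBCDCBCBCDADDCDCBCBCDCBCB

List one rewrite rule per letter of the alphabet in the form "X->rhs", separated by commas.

  step 1 ⇒ step 2: CDCDACB ⇒ A·CB·A·CB·CD·A·DD
    A ↦ CD
    B ↦ DD
    C ↦ A
    D ↦ CB

A->CD, B->DD, C->A, D->CB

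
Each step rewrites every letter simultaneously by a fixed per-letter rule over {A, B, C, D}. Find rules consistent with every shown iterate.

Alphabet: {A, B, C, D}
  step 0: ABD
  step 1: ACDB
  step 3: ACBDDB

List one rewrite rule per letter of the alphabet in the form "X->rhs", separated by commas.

  step 0 ⇒ step 1: ABD ⇒ AC·D·B
    A ↦ AC
    B ↦ D
    D ↦ B
    C ↦ B  (constrained at step 1)

A->AC, B->D, C->B, D->B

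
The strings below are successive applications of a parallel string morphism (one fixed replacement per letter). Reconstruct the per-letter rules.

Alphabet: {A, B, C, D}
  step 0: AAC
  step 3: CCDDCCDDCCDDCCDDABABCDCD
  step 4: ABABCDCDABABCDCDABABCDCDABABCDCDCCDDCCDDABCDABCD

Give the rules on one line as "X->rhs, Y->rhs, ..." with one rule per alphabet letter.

A->CC, B->DD, C->AB, D->CD

  step 3 ⇒ step 4: CCDDCCDDCCDDCCDDABABCDCD ⇒ AB·AB·CD·CD·AB·AB·CD·CD·AB·AB·CD·CD·AB·AB·CD·CD·CC·DD·CC·DD·AB·CD·AB·CD
    A ↦ CC
    B ↦ DD
    C ↦ AB
    D ↦ CD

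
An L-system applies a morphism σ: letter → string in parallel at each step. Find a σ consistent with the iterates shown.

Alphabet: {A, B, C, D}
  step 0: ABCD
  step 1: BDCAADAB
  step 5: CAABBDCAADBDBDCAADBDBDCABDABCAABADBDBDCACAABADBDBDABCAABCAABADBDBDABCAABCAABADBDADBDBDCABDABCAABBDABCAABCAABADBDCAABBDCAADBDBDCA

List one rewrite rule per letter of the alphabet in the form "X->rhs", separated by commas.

  step 0 ⇒ step 1: ABCD ⇒ BD·CA·AD·AB
    A ↦ BD
    B ↦ CA
    C ↦ AD
    D ↦ AB

A->BD, B->CA, C->AD, D->AB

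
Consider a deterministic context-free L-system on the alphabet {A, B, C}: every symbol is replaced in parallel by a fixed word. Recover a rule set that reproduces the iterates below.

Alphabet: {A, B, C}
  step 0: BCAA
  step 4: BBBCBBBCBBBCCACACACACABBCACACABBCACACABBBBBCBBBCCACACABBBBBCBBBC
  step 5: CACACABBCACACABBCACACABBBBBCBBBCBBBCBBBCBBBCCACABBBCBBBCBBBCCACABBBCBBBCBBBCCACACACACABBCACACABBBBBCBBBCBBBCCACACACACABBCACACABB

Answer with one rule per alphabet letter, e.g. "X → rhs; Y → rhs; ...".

  step 4 ⇒ step 5: BBBCBBBCBBBCCACACACACABBCACACABBCACACABBBBBCBBBCCACACABBBBBCBBBC ⇒ CA·CA·CA·BB·CA·CA·CA·BB·CA·CA·CA·BB·BB·BC·BB·BC·BB·BC·BB·BC·BB·BC·CA·CA·BB·BC·BB·BC·BB·BC·CA·CA·BB·BC·BB·BC·BB·BC·CA·CA·CA·CA·CA·BB·CA·CA·CA·BB·BB·BC·BB·BC·BB·BC·CA·CA·CA·CA·CA·BB·CA·CA·CA·BB
    A ↦ BC
    B ↦ CA
    C ↦ BB

A->BC, B->CA, C->BB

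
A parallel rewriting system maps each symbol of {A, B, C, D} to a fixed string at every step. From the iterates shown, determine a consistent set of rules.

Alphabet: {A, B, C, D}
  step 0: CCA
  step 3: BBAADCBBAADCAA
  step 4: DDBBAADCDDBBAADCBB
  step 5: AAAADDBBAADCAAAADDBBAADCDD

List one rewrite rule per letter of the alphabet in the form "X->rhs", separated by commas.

A->B, B->D, C->DC, D->AA

  step 4 ⇒ step 5: DDBBAADCDDBBAADCBB ⇒ AA·AA·D·D·B·B·AA·DC·AA·AA·D·D·B·B·AA·DC·D·D
    A ↦ B
    B ↦ D
    C ↦ DC
    D ↦ AA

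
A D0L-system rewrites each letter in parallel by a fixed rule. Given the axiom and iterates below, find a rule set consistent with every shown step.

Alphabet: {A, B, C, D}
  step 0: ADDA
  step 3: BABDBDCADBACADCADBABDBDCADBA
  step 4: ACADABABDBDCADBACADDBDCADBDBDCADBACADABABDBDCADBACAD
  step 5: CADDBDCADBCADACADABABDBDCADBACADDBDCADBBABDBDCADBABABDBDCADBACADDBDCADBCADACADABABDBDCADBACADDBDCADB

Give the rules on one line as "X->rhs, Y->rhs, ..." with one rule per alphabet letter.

A->CAD, B->A, C->DBD, D->B

  step 4 ⇒ step 5: ACADABABDBDCADBACADDBDCADBDBDCADBACADABABDBDCADBACAD ⇒ CAD·DBD·CAD·B·CAD·A·CAD·A·B·A·B·DBD·CAD·B·A·CAD·DBD·CAD·B·B·A·B·DBD·CAD·B·A·B·A·B·DBD·CAD·B·A·CAD·DBD·CAD·B·CAD·A·CAD·A·B·A·B·DBD·CAD·B·A·CAD·DBD·CAD·B
    A ↦ CAD
    B ↦ A
    C ↦ DBD
    D ↦ B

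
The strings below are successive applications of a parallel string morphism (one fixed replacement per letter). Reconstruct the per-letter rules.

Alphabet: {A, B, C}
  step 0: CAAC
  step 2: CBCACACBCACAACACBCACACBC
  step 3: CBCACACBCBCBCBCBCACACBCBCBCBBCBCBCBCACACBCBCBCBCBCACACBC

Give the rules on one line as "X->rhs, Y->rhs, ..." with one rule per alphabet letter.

  step 2 ⇒ step 3: CBCACACBCACAACACBCACACBC ⇒ CBC·ACA·CBC·B·CBC·B·CBC·ACA·CBC·B·CBC·B·B·CBC·B·CBC·ACA·CBC·B·CBC·B·CBC·ACA·CBC
    A ↦ B
    B ↦ ACA
    C ↦ CBC

A->B, B->ACA, C->CBC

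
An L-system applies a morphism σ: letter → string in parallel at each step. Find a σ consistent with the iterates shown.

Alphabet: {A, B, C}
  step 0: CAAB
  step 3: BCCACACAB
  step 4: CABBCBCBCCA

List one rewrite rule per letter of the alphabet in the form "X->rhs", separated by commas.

  step 3 ⇒ step 4: BCCACACAB ⇒ CA·B·B·C·B·C·B·C·CA
    A ↦ C
    B ↦ CA
    C ↦ B

A->C, B->CA, C->B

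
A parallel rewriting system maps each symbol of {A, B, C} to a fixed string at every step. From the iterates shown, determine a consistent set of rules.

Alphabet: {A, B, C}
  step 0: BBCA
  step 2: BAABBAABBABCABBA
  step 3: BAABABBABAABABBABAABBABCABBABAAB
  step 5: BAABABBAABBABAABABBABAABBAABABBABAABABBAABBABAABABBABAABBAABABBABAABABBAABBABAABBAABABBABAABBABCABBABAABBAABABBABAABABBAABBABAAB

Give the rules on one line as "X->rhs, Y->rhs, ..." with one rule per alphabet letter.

A->AB, B->BA, C->BC

  step 2 ⇒ step 3: BAABBAABBABCABBA ⇒ BA·AB·AB·BA·BA·AB·AB·BA·BA·AB·BA·BC·AB·BA·BA·AB
    A ↦ AB
    B ↦ BA
    C ↦ BC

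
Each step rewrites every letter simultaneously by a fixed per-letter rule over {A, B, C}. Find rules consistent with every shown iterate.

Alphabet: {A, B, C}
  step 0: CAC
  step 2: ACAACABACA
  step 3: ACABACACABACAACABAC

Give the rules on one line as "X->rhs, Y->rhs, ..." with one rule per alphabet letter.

  step 2 ⇒ step 3: ACAACABACA ⇒ AC·AB·AC·AC·AB·AC·A·AC·AB·AC
    A ↦ AC
    B ↦ A
    C ↦ AB

A->AC, B->A, C->AB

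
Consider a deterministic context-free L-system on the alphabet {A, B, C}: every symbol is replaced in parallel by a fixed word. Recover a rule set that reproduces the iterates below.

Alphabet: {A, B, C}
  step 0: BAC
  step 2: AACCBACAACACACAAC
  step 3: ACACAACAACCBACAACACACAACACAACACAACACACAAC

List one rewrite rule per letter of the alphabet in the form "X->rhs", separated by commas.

A->AC, B->CB, C->AAC

  step 2 ⇒ step 3: AACCBACAACACACAAC ⇒ AC·AC·AAC·AAC·CB·AC·AAC·AC·AC·AAC·AC·AAC·AC·AAC·AC·AC·AAC
    A ↦ AC
    B ↦ CB
    C ↦ AAC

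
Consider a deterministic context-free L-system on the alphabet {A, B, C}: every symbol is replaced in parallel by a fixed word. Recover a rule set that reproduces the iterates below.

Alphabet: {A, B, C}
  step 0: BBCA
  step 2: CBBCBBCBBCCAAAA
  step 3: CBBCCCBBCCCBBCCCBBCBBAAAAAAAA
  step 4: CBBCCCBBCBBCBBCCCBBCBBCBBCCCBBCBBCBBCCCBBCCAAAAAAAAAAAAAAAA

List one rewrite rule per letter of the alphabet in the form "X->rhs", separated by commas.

A->AA, B->C, C->CBB

  step 3 ⇒ step 4: CBBCCCBBCCCBBCCCBBCBBAAAAAAAA ⇒ CBB·C·C·CBB·CBB·CBB·C·C·CBB·CBB·CBB·C·C·CBB·CBB·CBB·C·C·CBB·C·C·AA·AA·AA·AA·AA·AA·AA·AA
    A ↦ AA
    B ↦ C
    C ↦ CBB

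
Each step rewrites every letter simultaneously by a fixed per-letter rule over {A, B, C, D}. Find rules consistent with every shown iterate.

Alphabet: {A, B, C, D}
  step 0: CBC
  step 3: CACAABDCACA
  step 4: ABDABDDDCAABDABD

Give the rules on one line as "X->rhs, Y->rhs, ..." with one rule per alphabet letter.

  step 3 ⇒ step 4: CACAABDCACA ⇒ AB·D·AB·D·D·D·CA·AB·D·AB·D
    A ↦ D
    B ↦ D
    C ↦ AB
    D ↦ CA

A->D, B->D, C->AB, D->CA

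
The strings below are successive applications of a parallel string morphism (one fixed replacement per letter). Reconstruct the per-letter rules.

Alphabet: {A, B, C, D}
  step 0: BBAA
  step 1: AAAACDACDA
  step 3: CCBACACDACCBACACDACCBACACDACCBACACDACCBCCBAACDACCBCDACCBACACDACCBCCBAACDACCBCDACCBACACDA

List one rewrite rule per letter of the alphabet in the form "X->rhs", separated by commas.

A->CDA, B->AA, C->CCB, D->ACA

  step 0 ⇒ step 1: BBAA ⇒ AA·AA·CDA·CDA
    A ↦ CDA
    B ↦ AA
    C ↦ CCB  (constrained at step 1)
    D ↦ ACA  (constrained at step 1)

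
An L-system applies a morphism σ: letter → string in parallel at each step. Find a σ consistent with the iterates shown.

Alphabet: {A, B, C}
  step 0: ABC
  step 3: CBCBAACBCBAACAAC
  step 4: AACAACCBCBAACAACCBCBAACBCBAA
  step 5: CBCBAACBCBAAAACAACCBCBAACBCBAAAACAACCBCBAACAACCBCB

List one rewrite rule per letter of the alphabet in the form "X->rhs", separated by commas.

  step 4 ⇒ step 5: AACAACCBCBAACAACCBCBAACBCBAA ⇒ CB·CB·AA·CB·CB·AA·AA·C·AA·C·CB·CB·AA·CB·CB·AA·AA·C·AA·C·CB·CB·AA·C·AA·C·CB·CB
    A ↦ CB
    B ↦ C
    C ↦ AA

A->CB, B->C, C->AA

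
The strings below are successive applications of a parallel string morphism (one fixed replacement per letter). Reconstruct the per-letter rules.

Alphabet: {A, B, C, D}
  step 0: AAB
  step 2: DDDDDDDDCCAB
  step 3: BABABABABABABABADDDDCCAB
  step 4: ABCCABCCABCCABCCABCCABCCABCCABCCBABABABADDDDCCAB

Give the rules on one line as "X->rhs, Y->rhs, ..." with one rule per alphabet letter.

A->CC, B->AB, C->DD, D->BA

  step 3 ⇒ step 4: BABABABABABABABADDDDCCAB ⇒ AB·CC·AB·CC·AB·CC·AB·CC·AB·CC·AB·CC·AB·CC·AB·CC·BA·BA·BA·BA·DD·DD·CC·AB
    A ↦ CC
    B ↦ AB
    C ↦ DD
    D ↦ BA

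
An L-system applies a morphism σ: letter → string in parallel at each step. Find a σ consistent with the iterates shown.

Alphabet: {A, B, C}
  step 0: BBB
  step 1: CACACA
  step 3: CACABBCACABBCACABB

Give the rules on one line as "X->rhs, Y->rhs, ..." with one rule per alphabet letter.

A->C, B->CA, C->BB

  step 0 ⇒ step 1: BBB ⇒ CA·CA·CA
    B ↦ CA
    A ↦ C  (constrained at step 1)
    C ↦ BB  (constrained at step 1)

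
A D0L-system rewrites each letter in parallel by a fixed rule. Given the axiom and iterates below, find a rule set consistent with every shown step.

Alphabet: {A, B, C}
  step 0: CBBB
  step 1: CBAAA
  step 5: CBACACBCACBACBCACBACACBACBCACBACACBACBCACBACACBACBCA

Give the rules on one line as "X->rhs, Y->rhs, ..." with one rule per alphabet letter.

A->CA, B->A, C->CB

  step 0 ⇒ step 1: CBBB ⇒ CB·A·A·A
    B ↦ A
    C ↦ CB
    A ↦ CA  (constrained at step 1)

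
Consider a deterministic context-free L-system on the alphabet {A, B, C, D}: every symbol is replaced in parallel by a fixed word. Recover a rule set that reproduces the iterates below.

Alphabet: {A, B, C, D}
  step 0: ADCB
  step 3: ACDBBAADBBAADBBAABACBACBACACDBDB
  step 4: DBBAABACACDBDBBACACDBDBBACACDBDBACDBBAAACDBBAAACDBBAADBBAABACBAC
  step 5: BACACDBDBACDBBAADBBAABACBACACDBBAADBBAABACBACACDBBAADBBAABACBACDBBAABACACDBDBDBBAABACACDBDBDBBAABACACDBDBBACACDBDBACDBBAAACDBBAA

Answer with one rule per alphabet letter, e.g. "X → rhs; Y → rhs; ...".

  step 4 ⇒ step 5: DBBAABACACDBDBBACACDBDBBACACDBDBACDBBAAACDBBAAACDBBAADBBAABACBAC ⇒ B·AC·AC·DB·DB·AC·DB·BAA·DB·BAA·B·AC·B·AC·AC·DB·BAA·DB·BAA·B·AC·B·AC·AC·DB·BAA·DB·BAA·B·AC·B·AC·DB·BAA·B·AC·AC·DB·DB·DB·BAA·B·AC·AC·DB·DB·DB·BAA·B·AC·AC·DB·DB·B·AC·AC·DB·DB·AC·DB·BAA·AC·DB·BAA
    A ↦ DB
    B ↦ AC
    C ↦ BAA
    D ↦ B

A->DB, B->AC, C->BAA, D->B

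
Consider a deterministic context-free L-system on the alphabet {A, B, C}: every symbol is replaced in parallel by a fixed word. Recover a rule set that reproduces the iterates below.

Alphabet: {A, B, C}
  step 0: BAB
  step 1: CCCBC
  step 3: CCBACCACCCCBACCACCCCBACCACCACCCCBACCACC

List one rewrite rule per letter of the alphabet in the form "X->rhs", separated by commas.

  step 0 ⇒ step 1: BAB ⇒ C·CCB·C
    A ↦ CCB
    B ↦ C
    C ↦ ACC  (constrained at step 1)

A->CCB, B->C, C->ACC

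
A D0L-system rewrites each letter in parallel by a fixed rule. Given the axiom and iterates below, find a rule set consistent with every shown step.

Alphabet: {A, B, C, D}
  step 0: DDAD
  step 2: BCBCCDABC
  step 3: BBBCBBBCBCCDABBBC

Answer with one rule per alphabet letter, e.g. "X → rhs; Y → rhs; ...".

A->DA, B->BB, C->BC, D->C

  step 2 ⇒ step 3: BCBCCDABC ⇒ BB·BC·BB·BC·BC·C·DA·BB·BC
    A ↦ DA
    B ↦ BB
    C ↦ BC
    D ↦ C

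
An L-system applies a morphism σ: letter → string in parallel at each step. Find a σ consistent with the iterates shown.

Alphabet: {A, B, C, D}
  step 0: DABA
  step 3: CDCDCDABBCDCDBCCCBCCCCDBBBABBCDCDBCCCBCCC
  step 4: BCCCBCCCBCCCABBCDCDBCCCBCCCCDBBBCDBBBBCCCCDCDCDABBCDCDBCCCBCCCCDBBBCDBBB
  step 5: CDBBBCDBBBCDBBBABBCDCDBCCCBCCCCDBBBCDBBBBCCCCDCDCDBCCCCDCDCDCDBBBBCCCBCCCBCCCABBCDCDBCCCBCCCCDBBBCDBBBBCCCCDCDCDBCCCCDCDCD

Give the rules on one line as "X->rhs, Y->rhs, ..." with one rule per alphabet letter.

A->ABB, B->CD, C->B, D->CCC

  step 4 ⇒ step 5: BCCCBCCCBCCCABBCDCDBCCCBCCCCDBBBCDBBBBCCCCDCDCDABBCDCDBCCCBCCCCDBBBCDBBB ⇒ CD·B·B·B·CD·B·B·B·CD·B·B·B·ABB·CD·CD·B·CCC·B·CCC·CD·B·B·B·CD·B·B·B·B·CCC·CD·CD·CD·B·CCC·CD·CD·CD·CD·B·B·B·B·CCC·B·CCC·B·CCC·ABB·CD·CD·B·CCC·B·CCC·CD·B·B·B·CD·B·B·B·B·CCC·CD·CD·CD·B·CCC·CD·CD·CD
    A ↦ ABB
    B ↦ CD
    C ↦ B
    D ↦ CCC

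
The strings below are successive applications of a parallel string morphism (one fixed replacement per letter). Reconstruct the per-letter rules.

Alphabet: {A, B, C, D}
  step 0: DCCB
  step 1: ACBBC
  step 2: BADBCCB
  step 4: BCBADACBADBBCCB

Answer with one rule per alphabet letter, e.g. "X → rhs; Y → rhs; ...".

  step 1 ⇒ step 2: ACBBC ⇒ BAD·B·C·C·B
    A ↦ BAD
    B ↦ C
    C ↦ B
  step 0 ⇒ step 1: DCCB ⇒ AC·B·B·C
    D ↦ AC

A->BAD, B->C, C->B, D->AC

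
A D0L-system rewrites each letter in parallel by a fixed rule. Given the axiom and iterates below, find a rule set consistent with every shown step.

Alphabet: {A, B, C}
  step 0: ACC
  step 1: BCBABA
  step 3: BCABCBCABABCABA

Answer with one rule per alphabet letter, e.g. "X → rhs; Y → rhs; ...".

A->BC, B->A, C->BA

  step 0 ⇒ step 1: ACC ⇒ BC·BA·BA
    A ↦ BC
    C ↦ BA
    B ↦ A  (constrained at step 1)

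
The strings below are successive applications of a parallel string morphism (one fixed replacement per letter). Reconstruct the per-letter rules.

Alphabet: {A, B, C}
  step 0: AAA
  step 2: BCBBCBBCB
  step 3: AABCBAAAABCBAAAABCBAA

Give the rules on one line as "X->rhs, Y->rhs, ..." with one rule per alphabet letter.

A->C, B->AA, C->BCB

  step 2 ⇒ step 3: BCBBCBBCB ⇒ AA·BCB·AA·AA·BCB·AA·AA·BCB·AA
    B ↦ AA
    C ↦ BCB
    A ↦ C  (constrained at step 0)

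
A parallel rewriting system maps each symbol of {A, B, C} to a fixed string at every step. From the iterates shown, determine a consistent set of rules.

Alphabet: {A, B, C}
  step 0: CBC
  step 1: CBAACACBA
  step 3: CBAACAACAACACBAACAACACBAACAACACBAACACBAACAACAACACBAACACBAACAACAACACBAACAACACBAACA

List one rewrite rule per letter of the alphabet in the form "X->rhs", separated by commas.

  step 0 ⇒ step 1: CBC ⇒ CBA·ACA·CBA
    B ↦ ACA
    C ↦ CBA
    A ↦ ACA  (constrained at step 1)

A->ACA, B->ACA, C->CBA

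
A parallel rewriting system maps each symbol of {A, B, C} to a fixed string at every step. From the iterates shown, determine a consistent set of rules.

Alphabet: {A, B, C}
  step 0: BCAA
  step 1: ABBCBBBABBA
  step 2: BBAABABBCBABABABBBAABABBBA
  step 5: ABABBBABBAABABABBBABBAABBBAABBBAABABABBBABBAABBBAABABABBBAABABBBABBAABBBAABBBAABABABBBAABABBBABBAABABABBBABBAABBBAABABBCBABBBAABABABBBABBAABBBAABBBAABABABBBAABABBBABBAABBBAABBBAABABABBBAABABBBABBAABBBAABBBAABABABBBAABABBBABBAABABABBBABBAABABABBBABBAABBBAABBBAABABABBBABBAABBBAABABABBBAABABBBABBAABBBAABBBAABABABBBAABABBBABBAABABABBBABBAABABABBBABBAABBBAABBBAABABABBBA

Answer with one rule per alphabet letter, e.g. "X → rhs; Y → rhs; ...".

  step 1 ⇒ step 2: ABBCBBBABBA ⇒ BBA·AB·AB·BCB·AB·AB·AB·BBA·AB·AB·BBA
    A ↦ BBA
    B ↦ AB
    C ↦ BCB

A->BBA, B->AB, C->BCB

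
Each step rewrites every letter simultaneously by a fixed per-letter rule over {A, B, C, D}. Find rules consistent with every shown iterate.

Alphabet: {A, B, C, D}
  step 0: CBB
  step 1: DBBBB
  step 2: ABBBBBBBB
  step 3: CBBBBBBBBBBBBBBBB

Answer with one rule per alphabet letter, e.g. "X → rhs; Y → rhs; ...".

A->C, B->BB, C->D, D->A

  step 2 ⇒ step 3: ABBBBBBBB ⇒ C·BB·BB·BB·BB·BB·BB·BB·BB
    A ↦ C
    B ↦ BB
  step 0 ⇒ step 1: CBB ⇒ D·BB·BB
    C ↦ D
  step 1 ⇒ step 2: DBBBB ⇒ A·BB·BB·BB·BB
    D ↦ A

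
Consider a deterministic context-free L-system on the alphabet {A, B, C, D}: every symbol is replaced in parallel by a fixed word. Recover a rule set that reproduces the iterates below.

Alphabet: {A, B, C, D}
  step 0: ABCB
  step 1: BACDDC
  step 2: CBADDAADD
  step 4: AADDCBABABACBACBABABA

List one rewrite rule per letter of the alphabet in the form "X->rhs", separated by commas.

A->BA, B->C, C->DD, D->A

  step 1 ⇒ step 2: BACDDC ⇒ C·BA·DD·A·A·DD
    A ↦ BA
    B ↦ C
    C ↦ DD
    D ↦ A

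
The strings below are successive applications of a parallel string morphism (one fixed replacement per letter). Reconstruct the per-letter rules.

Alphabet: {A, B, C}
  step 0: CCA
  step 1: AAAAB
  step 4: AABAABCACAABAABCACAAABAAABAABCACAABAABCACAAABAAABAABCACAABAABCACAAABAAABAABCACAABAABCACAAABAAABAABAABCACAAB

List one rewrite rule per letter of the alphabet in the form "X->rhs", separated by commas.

  step 0 ⇒ step 1: CCA ⇒ A·A·AAB
    A ↦ AAB
    C ↦ A
    B ↦ CAC  (constrained at step 1)

A->AAB, B->CAC, C->A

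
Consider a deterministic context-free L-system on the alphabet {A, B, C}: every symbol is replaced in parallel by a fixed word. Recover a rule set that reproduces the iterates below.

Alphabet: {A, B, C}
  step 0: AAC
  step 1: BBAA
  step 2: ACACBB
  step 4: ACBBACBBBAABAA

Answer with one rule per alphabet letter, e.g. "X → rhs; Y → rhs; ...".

  step 1 ⇒ step 2: BBAA ⇒ AC·AC·B·B
    A ↦ B
    B ↦ AC
  step 0 ⇒ step 1: AAC ⇒ B·B·AA
    C ↦ AA

A->B, B->AC, C->AA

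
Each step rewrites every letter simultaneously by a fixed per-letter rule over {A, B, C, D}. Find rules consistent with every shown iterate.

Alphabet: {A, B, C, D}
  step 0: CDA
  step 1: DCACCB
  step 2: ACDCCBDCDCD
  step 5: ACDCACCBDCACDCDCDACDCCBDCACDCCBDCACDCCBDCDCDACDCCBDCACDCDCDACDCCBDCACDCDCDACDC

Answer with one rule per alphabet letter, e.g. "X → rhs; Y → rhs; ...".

  step 1 ⇒ step 2: DCACCB ⇒ AC·DC·CB·DC·DC·D
    A ↦ CB
    B ↦ D
    C ↦ DC
    D ↦ AC

A->CB, B->D, C->DC, D->AC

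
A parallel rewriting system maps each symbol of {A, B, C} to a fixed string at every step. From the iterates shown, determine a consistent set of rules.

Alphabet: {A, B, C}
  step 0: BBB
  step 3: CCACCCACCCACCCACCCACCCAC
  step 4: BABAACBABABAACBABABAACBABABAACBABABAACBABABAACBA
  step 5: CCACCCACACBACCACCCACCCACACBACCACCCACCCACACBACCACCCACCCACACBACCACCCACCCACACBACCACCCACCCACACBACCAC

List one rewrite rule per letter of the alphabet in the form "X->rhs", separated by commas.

A->AC, B->CC, C->BA

  step 4 ⇒ step 5: BABAACBABABAACBABABAACBABABAACBABABAACBABABAACBA ⇒ CC·AC·CC·AC·AC·BA·CC·AC·CC·AC·CC·AC·AC·BA·CC·AC·CC·AC·CC·AC·AC·BA·CC·AC·CC·AC·CC·AC·AC·BA·CC·AC·CC·AC·CC·AC·AC·BA·CC·AC·CC·AC·CC·AC·AC·BA·CC·AC
    A ↦ AC
    B ↦ CC
    C ↦ BA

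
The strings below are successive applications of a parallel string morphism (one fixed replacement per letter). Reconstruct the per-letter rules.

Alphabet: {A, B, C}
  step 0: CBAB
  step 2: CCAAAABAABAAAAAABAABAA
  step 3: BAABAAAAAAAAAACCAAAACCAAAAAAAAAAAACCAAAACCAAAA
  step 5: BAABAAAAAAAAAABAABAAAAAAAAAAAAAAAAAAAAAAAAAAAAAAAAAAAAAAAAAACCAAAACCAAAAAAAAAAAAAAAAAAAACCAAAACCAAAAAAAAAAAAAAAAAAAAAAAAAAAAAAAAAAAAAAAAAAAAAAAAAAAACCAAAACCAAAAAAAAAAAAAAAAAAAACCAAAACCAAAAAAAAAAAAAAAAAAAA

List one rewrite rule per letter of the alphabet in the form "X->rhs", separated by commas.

A->AA, B->CC, C->BAA

  step 2 ⇒ step 3: CCAAAABAABAAAAAABAABAA ⇒ BAA·BAA·AA·AA·AA·AA·CC·AA·AA·CC·AA·AA·AA·AA·AA·AA·CC·AA·AA·CC·AA·AA
    A ↦ AA
    B ↦ CC
    C ↦ BAA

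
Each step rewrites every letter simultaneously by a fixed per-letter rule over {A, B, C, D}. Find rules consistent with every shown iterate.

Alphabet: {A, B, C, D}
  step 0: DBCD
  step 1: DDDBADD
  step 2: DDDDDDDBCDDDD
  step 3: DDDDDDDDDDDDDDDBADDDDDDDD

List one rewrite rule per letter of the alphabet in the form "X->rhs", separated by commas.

  step 2 ⇒ step 3: DDDDDDDBCDDDD ⇒ DD·DD·DD·DD·DD·DD·DD·DB·A·DD·DD·DD·DD
    B ↦ DB
    C ↦ A
    D ↦ DD
  step 1 ⇒ step 2: DDDBADD ⇒ DD·DD·DD·DB·C·DD·DD
    A ↦ C

A->C, B->DB, C->A, D->DD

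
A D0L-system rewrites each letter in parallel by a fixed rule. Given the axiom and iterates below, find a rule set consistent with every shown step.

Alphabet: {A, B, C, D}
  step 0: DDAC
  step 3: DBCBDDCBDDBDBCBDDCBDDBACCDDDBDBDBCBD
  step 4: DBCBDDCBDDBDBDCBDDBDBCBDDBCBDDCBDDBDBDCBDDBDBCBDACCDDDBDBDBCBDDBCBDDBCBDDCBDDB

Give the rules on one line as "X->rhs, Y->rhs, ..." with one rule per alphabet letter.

A->ACC, B->CBD, C->D, D->DB

  step 3 ⇒ step 4: DBCBDDCBDDBDBCBDDCBDDBACCDDDBDBDBCBD ⇒ DB·CBD·D·CBD·DB·DB·D·CBD·DB·DB·CBD·DB·CBD·D·CBD·DB·DB·D·CBD·DB·DB·CBD·ACC·D·D·DB·DB·DB·CBD·DB·CBD·DB·CBD·D·CBD·DB
    A ↦ ACC
    B ↦ CBD
    C ↦ D
    D ↦ DB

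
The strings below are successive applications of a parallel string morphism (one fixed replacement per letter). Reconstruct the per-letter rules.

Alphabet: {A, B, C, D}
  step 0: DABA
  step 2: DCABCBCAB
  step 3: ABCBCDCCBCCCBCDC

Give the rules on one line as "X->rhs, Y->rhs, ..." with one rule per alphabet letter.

A->D, B->C, C->CBC, D->AB

  step 2 ⇒ step 3: DCABCBCAB ⇒ AB·CBC·D·C·CBC·C·CBC·D·C
    A ↦ D
    B ↦ C
    C ↦ CBC
    D ↦ AB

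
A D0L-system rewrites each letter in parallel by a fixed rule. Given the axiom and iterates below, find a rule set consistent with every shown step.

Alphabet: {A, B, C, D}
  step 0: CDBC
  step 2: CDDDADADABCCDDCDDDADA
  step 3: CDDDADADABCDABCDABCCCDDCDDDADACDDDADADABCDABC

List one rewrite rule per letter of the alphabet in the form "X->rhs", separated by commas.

A->BC, B->C, C->CDD, D->DA

  step 2 ⇒ step 3: CDDDADADABCCDDCDDDADA ⇒ CDD·DA·DA·DA·BC·DA·BC·DA·BC·C·CDD·CDD·DA·DA·CDD·DA·DA·DA·BC·DA·BC
    A ↦ BC
    B ↦ C
    C ↦ CDD
    D ↦ DA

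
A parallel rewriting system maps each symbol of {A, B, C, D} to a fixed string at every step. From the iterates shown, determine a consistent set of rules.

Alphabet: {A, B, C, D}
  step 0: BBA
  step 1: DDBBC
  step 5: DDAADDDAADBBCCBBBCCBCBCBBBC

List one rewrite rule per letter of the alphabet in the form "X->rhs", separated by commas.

A->BBC, B->D, C->A, D->CB

  step 0 ⇒ step 1: BBA ⇒ D·D·BBC
    A ↦ BBC
    B ↦ D
    C ↦ A  (constrained at step 1)
    D ↦ CB  (constrained at step 1)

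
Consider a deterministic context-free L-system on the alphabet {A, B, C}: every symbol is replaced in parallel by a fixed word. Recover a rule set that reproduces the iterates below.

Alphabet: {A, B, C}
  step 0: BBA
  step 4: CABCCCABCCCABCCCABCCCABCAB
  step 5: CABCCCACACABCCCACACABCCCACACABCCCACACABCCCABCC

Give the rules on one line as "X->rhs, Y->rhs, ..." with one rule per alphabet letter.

  step 4 ⇒ step 5: CABCCCABCCCABCCCABCCCABCAB ⇒ CA·B·CC·CA·CA·CA·B·CC·CA·CA·CA·B·CC·CA·CA·CA·B·CC·CA·CA·CA·B·CC·CA·B·CC
    A ↦ B
    B ↦ CC
    C ↦ CA

A->B, B->CC, C->CA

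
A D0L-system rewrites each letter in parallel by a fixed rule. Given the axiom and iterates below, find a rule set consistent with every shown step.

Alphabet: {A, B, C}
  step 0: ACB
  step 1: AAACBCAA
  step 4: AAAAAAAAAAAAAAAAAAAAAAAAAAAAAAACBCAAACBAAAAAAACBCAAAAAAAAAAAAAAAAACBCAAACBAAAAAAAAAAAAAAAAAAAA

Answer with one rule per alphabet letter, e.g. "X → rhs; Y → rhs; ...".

  step 0 ⇒ step 1: ACB ⇒ AA·ACB·CAA
    A ↦ AA
    B ↦ CAA
    C ↦ ACB

A->AA, B->CAA, C->ACB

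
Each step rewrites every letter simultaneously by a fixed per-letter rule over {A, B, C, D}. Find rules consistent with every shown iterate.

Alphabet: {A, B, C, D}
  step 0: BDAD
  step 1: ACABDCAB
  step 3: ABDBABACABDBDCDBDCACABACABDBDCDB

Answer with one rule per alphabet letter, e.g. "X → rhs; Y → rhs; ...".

  step 0 ⇒ step 1: BDAD ⇒ AC·AB·DC·AB
    A ↦ DC
    B ↦ AC
    D ↦ AB
    C ↦ DB  (constrained at step 1)

A->DC, B->AC, C->DB, D->AB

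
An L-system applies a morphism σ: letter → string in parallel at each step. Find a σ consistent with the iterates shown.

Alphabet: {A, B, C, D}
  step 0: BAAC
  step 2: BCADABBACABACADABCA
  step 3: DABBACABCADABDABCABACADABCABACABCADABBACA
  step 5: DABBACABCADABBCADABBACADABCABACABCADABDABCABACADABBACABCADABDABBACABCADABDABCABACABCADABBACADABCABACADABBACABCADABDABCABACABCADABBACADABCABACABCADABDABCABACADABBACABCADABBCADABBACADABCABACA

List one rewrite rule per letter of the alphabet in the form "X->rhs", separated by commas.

  step 2 ⇒ step 3: BCADABBACABACADABCA ⇒ DAB·BA·CA·B·CA·DAB·DAB·CA·BA·CA·DAB·CA·BA·CA·B·CA·DAB·BA·CA
    A ↦ CA
    B ↦ DAB
    C ↦ BA
    D ↦ B

A->CA, B->DAB, C->BA, D->B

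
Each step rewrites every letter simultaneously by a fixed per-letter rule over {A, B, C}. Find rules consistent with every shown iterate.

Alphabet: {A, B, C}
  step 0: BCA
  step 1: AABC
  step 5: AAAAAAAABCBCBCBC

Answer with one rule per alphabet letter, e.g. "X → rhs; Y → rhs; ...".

A->BC, B->A, C->A

  step 0 ⇒ step 1: BCA ⇒ A·A·BC
    A ↦ BC
    B ↦ A
    C ↦ A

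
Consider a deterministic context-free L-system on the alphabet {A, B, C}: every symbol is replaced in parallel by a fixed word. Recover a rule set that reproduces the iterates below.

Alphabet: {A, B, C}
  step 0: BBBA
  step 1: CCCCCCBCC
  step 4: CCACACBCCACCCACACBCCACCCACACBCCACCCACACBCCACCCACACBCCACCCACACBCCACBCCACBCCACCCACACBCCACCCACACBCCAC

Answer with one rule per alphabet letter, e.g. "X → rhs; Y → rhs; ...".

  step 0 ⇒ step 1: BBBA ⇒ CC·CC·CC·BCC
    A ↦ BCC
    B ↦ CC
    C ↦ AC  (constrained at step 1)

A->BCC, B->CC, C->AC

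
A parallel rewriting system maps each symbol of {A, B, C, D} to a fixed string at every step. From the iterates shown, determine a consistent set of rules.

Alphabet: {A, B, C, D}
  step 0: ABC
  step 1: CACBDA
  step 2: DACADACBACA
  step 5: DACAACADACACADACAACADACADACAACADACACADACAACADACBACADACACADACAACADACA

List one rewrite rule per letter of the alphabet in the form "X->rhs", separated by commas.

  step 1 ⇒ step 2: CACBDA ⇒ DA·CA·DA·CB·A·CA
    A ↦ CA
    B ↦ CB
    C ↦ DA
    D ↦ A

A->CA, B->CB, C->DA, D->A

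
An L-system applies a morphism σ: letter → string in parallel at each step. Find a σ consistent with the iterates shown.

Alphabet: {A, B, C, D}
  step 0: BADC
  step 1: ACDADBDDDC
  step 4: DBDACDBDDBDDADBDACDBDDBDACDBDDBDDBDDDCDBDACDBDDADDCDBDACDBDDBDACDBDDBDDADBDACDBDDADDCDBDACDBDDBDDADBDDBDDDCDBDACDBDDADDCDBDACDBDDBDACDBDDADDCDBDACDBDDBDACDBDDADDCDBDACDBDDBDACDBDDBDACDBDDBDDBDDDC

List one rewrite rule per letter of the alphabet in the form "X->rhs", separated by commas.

  step 0 ⇒ step 1: BADC ⇒ AC·DA·DBD·DDC
    A ↦ DA
    B ↦ AC
    C ↦ DDC
    D ↦ DBD

A->DA, B->AC, C->DDC, D->DBD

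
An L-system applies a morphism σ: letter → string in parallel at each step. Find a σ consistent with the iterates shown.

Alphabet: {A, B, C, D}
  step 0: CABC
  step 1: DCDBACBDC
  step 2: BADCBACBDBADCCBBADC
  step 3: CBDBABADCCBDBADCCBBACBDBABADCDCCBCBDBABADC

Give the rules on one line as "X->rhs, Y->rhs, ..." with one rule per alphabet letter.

A->DBA, B->CB, C->DC, D->BA

  step 2 ⇒ step 3: BADCBACBDBADCCBBADC ⇒ CB·DBA·BA·DC·CB·DBA·DC·CB·BA·CB·DBA·BA·DC·DC·CB·CB·DBA·BA·DC
    A ↦ DBA
    B ↦ CB
    C ↦ DC
    D ↦ BA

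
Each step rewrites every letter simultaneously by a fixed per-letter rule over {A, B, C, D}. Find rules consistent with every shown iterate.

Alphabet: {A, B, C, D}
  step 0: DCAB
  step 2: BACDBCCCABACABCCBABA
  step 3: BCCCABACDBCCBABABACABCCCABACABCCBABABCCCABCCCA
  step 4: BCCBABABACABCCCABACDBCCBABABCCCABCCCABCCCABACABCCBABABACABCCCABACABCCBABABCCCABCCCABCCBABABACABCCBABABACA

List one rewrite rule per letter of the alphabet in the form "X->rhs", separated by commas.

A->CA, B->BCC, C->BA, D->CD

  step 3 ⇒ step 4: BCCCABACDBCCBABABACABCCCABACABCCBABABCCCABCCCA ⇒ BCC·BA·BA·BA·CA·BCC·CA·BA·CD·BCC·BA·BA·BCC·CA·BCC·CA·BCC·CA·BA·CA·BCC·BA·BA·BA·CA·BCC·CA·BA·CA·BCC·BA·BA·BCC·CA·BCC·CA·BCC·BA·BA·BA·CA·BCC·BA·BA·BA·CA
    A ↦ CA
    B ↦ BCC
    C ↦ BA
    D ↦ CD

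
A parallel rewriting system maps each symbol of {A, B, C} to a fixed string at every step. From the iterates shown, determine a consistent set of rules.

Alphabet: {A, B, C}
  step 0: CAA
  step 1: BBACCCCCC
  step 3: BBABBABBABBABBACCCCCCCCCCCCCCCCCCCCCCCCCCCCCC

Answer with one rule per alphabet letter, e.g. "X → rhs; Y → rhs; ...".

A->CCC, B->C, C->BBA

  step 0 ⇒ step 1: CAA ⇒ BBA·CCC·CCC
    A ↦ CCC
    C ↦ BBA
    B ↦ C  (constrained at step 1)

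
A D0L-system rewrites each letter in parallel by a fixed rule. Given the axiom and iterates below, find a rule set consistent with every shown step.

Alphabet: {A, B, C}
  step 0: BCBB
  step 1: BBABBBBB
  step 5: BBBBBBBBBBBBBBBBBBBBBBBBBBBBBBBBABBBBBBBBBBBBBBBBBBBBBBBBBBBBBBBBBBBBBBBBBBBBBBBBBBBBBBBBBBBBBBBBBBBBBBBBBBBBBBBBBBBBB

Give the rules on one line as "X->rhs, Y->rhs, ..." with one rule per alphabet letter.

  step 0 ⇒ step 1: BCBB ⇒ BB·AB·BB·BB
    B ↦ BB
    C ↦ AB
    A ↦ C  (constrained at step 1)

A->C, B->BB, C->AB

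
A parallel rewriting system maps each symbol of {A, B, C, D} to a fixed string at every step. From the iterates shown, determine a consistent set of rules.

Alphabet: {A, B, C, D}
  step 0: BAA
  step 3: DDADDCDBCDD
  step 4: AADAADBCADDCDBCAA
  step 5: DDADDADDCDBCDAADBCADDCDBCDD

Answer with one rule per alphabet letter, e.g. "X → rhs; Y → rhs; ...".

  step 4 ⇒ step 5: AADAADBCADDCDBCAA ⇒ D·D·A·D·D·A·DDC·DBC·D·A·A·DBC·A·DDC·DBC·D·D
    A ↦ D
    B ↦ DDC
    C ↦ DBC
    D ↦ A

A->D, B->DDC, C->DBC, D->A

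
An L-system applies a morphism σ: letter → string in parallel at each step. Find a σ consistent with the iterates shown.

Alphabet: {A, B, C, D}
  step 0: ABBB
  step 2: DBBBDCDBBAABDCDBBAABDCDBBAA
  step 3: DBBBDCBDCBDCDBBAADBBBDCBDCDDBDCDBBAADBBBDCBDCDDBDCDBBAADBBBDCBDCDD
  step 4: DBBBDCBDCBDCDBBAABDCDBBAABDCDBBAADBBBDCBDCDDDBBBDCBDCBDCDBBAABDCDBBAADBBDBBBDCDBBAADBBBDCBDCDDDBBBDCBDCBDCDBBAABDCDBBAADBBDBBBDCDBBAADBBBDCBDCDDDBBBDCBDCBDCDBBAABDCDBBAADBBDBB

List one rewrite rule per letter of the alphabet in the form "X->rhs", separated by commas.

  step 3 ⇒ step 4: DBBBDCBDCBDCDBBAADBBBDCBDCDDBDCDBBAADBBBDCBDCDDBDCDBBAADBBBDCBDCDD ⇒ DBB·BDC·BDC·BDC·DBB·AA·BDC·DBB·AA·BDC·DBB·AA·DBB·BDC·BDC·D·D·DBB·BDC·BDC·BDC·DBB·AA·BDC·DBB·AA·DBB·DBB·BDC·DBB·AA·DBB·BDC·BDC·D·D·DBB·BDC·BDC·BDC·DBB·AA·BDC·DBB·AA·DBB·DBB·BDC·DBB·AA·DBB·BDC·BDC·D·D·DBB·BDC·BDC·BDC·DBB·AA·BDC·DBB·AA·DBB·DBB
    A ↦ D
    B ↦ BDC
    C ↦ AA
    D ↦ DBB

A->D, B->BDC, C->AA, D->DBB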